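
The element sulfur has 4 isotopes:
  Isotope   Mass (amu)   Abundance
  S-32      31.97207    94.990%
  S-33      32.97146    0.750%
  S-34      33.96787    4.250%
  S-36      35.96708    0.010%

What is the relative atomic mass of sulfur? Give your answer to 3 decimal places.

32.065 amu

Weight each isotope mass by its fractional abundance: 0.94990 × 31.97207 + 0.00750 × 32.97146 + 0.04250 × 33.96787 + 0.00010 × 35.96708
= 30.370269 + 0.247286 + 1.443634 + 0.003597 = 32.064786 amu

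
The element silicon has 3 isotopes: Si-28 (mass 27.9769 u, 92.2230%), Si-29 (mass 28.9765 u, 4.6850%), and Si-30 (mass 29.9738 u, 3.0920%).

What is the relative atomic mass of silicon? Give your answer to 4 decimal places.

28.0855 u

Weight each isotope mass by its fractional abundance: 0.922230 × 27.9769 + 0.046850 × 28.9765 + 0.030920 × 29.9738
= 25.80114 + 1.35755 + 0.92679 = 28.08548 u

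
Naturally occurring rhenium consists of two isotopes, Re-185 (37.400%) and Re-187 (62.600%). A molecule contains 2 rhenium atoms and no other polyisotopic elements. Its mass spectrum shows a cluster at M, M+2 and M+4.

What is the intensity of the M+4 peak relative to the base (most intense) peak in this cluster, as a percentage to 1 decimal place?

Binomial terms of (0.37400 + 0.62600)^2: M 0.1399, M+2 0.4682, M+4 0.3919 → M+2 is the base peak.
P(M+2) = C(2,1) × 0.37400^1 × 0.62600^1 = 2 × 0.3740 × 0.6260 = 0.468248 (base)
P(M+4) = C(2,2) × 0.37400^0 × 0.62600^2 = 1 × 1.0000 × 0.391876 = 0.391876
Relative intensity = 0.391876 / 0.468248 × 100 = 83.7

83.7%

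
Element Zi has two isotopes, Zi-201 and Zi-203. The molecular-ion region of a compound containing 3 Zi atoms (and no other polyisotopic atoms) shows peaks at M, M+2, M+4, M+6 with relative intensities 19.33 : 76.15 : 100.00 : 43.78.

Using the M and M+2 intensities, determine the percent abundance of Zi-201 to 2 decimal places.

Let p = fractional abundance of Zi-201. I(M+2)/I(M) = [C(3,1)·p^2·(1−p)] / p^3 = 3·(1−p)/p = 76.15/19.33 = 3.9395
(1−p)/p = 3.9395/3 = 1.3132  ⇒  p = 1/(1 + 1.3132) = 0.4323
Zi-201: 43.23%, Zi-203: 56.77%.

43.23%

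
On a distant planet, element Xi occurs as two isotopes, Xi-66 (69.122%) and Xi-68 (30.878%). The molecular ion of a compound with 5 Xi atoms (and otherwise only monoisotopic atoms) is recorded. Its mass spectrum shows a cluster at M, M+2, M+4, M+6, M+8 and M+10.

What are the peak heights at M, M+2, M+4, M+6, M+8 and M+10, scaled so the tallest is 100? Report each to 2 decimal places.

44.77 : 100.00 : 89.34 : 39.91 : 8.91 : 0.80

Expanding (0.69122 + 0.30878)^5:
P(M) = 0.69122^5 = 0.157791
P(M+2) = 5 × 0.69122^4 × 0.30878^1 = 0.352439
P(M+4) = 10 × 0.69122^3 × 0.30878^2 = 0.314882
P(M+6) = 10 × 0.69122^2 × 0.30878^3 = 0.140663
P(M+8) = 5 × 0.69122^1 × 0.30878^4 = 0.031418
P(M+10) = 0.30878^5 = 0.002807
The M+2 peak is largest (0.352439); scaling to 100 gives 44.77 : 100.00 : 89.34 : 39.91 : 8.91 : 0.80.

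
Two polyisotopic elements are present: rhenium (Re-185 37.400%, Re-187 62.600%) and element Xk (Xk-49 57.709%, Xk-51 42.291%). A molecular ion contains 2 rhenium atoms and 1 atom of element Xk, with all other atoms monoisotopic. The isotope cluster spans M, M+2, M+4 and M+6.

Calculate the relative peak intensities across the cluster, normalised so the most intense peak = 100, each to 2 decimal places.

19.03 : 77.65 : 100.00 : 39.07

Rhenium pattern (n=2): 0.139876 : 0.468248 : 0.391876
Element Xk pattern (n=1): 0.57709 : 0.42291
Convolve the two distributions (both contribute in 2-u steps):
  M: 0.139876×0.57709 = 0.080721
  M+2: 0.139876×0.42291 + 0.468248×0.57709 = 0.329376
  M+4: 0.468248×0.42291 + 0.391876×0.57709 = 0.424174
  M+6: 0.391876×0.42291 = 0.165728
Scale to base peak (0.424174) = 100: 19.03 : 77.65 : 100.00 : 39.07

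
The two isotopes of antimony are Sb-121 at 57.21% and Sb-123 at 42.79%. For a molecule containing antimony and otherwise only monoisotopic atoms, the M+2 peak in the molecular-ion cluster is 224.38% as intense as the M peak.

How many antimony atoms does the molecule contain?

3

With n Sb atoms, P(M+2)/P(M) = C(n,1)·p^(n−1)q / p^n = n·q/p = n · 0.4279/0.5721.
n = 2.2438 × 0.5721/0.4279 = 3.00 ≈ 3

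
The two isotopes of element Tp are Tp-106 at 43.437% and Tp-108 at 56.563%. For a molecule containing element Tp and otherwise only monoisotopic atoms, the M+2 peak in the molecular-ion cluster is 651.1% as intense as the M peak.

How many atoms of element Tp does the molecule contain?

For n independent Tp atoms, I(M+2)/I(M) = n · (abundance Tp-108) / (abundance Tp-106) = n · 0.56563/0.43437.
n = 6.511 × 0.43437/0.56563 = 5.00 ≈ 5

5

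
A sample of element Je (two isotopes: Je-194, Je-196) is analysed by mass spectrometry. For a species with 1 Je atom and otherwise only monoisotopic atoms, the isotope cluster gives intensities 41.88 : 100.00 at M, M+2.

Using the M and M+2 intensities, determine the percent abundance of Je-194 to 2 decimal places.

Let p = fractional abundance of Je-194. I(M+2)/I(M) = [C(1,1)·p^0·(1−p)] / p^1 = 1·(1−p)/p = 100.00/41.88 = 2.3878
(1−p)/p = 2.3878/1 = 2.3878  ⇒  p = 1/(1 + 2.3878) = 0.2952
Je-194: 29.52%, Je-196: 70.48%.

29.52%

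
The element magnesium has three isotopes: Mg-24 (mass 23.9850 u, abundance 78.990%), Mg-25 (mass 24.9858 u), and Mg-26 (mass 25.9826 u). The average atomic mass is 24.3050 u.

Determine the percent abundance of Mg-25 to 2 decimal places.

The remaining 21.010% is split between Mg-25 (fraction x) and Mg-26 (fraction 0.21010 − x).
Substituting: 24.9858x + 25.9826(0.21010 − x) = 5.3592485
(24.9858 − 25.9826)x = -0.09969576  ⇒  x = 0.10002, y = 0.11008
Mg-25: 10.00%, Mg-26: 11.01%.

10.00%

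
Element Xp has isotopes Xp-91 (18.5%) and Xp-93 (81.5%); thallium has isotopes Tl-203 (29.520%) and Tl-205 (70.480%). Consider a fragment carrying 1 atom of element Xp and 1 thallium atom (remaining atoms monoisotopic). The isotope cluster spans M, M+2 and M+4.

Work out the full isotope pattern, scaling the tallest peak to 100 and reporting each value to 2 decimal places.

Element Xp pattern (n=1): 0.1850 : 0.8150
Thallium pattern (n=1): 0.2952 : 0.7048
Convolve the two distributions (both contribute in 2-u steps):
  M: 0.1850×0.2952 = 0.054612
  M+2: 0.1850×0.7048 + 0.8150×0.2952 = 0.370976
  M+4: 0.8150×0.7048 = 0.574412
Scale to base peak (0.574412) = 100: 9.51 : 64.58 : 100.00

9.51 : 64.58 : 100.00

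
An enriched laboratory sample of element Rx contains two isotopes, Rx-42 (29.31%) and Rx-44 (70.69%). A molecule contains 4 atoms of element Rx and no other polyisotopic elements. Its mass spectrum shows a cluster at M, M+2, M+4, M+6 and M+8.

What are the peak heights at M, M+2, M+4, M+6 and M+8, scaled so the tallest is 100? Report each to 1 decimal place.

1.8 : 17.2 : 62.2 : 100.0 : 60.3

Expanding (0.2931 + 0.7069)^4:
P(M) = 0.2931^4 = 0.007380
P(M+2) = 4 × 0.2931^3 × 0.7069^1 = 0.071198
P(M+4) = 6 × 0.2931^2 × 0.7069^2 = 0.257572
P(M+6) = 4 × 0.2931^1 × 0.7069^3 = 0.414142
P(M+8) = 0.7069^4 = 0.249708
The M+6 peak is largest (0.414142); scaling to 100 gives 1.8 : 17.2 : 62.2 : 100.0 : 60.3.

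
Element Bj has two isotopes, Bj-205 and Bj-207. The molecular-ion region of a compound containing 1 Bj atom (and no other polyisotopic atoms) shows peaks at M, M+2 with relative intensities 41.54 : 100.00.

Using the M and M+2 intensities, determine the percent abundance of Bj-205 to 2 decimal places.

Write p for the Bj-205 fraction. I(M+2)/I(M) = [C(1,1)·p^0·(1−p)] / p^1 = 1·(1−p)/p = 100.00/41.54 = 2.4073
(1−p)/p = 2.4073/1 = 2.4073  ⇒  p = 1/(1 + 2.4073) = 0.2935
Bj-205: 29.35%, Bj-207: 70.65%.

29.35%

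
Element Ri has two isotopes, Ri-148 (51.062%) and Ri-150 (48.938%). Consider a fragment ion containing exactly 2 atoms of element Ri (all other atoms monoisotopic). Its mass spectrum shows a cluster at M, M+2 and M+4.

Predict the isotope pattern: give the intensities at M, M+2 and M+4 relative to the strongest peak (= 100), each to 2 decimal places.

52.17 : 100.00 : 47.92

Each Ri atom is independently Ri-148 (p = 0.51062) or Ri-150 (q = 0.48938); the cluster is the binomial expansion (p + q)^2.
P(M) = 0.51062^2 = 0.260733
P(M+2) = 2 × 0.51062^1 × 0.48938^1 = 0.499774
P(M+4) = 0.48938^2 = 0.239493
The M+2 peak is largest (0.499774); scaling to 100 gives 52.17 : 100.00 : 47.92.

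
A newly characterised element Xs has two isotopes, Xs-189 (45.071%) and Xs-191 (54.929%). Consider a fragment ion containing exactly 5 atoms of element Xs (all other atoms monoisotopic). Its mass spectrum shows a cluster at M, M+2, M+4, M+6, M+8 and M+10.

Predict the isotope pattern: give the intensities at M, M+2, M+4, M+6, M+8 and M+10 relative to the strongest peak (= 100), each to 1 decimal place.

5.5 : 33.7 : 82.1 : 100.0 : 60.9 : 14.9

Expanding (0.45071 + 0.54929)^5:
P(M) = 0.45071^5 = 0.018599
P(M+2) = 5 × 0.45071^4 × 0.54929^1 = 0.113334
P(M+4) = 10 × 0.45071^3 × 0.54929^2 = 0.276245
P(M+6) = 10 × 0.45071^2 × 0.54929^3 = 0.336666
P(M+8) = 5 × 0.45071^1 × 0.54929^4 = 0.205151
P(M+10) = 0.54929^5 = 0.050004
The M+6 peak is largest (0.336666); scaling to 100 gives 5.5 : 33.7 : 82.1 : 100.0 : 60.9 : 14.9.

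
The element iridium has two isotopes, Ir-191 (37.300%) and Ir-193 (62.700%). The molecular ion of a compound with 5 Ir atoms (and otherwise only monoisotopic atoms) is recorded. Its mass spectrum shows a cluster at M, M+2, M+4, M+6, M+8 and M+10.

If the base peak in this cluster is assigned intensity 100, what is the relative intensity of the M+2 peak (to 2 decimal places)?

Binomial terms of (0.37300 + 0.62700)^5: M 0.0072, M+2 0.0607, M+4 0.2040, M+6 0.3429, M+8 0.2882, M+10 0.0969 → M+6 is the base peak.
P(M+6) = C(5,3) × 0.37300^2 × 0.62700^3 = 10 × 0.139129 × 0.24649188 = 0.342942 (base)
P(M+2) = C(5,1) × 0.37300^4 × 0.62700^1 = 5 × 0.01935688 × 0.6270 = 0.060684
Relative intensity = 0.060684 / 0.342942 × 100 = 17.70

17.70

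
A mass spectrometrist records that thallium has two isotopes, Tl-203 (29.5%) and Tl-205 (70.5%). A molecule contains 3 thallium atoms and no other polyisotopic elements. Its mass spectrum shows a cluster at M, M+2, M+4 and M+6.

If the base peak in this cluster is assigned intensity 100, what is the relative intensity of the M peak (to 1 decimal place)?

Binomial terms of (0.295 + 0.705)^3: M 0.0257, M+2 0.1841, M+4 0.4399, M+6 0.3504 → M+4 is the base peak.
P(M+4) = C(3,2) × 0.295^1 × 0.705^2 = 3 × 0.2950 × 0.497025 = 0.439867 (base)
P(M) = C(3,0) × 0.295^3 × 0.705^0 = 1 × 0.02567237 × 1.0000 = 0.025672
Relative intensity = 0.025672 / 0.439867 × 100 = 5.8

5.8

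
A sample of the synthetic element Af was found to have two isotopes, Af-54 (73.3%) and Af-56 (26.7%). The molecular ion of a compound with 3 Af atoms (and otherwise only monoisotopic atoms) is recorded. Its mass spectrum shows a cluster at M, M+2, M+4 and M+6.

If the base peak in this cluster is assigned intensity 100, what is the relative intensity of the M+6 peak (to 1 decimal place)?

4.4

Term probabilities: M 0.3938, M+2 0.4304, M+4 0.1568, M+6 0.0190. Base peak = M+2.
P(M+2) = C(3,1) × 0.733^2 × 0.267^1 = 3 × 0.537289 × 0.2670 = 0.430368 (base)
P(M+6) = C(3,3) × 0.733^0 × 0.267^3 = 1 × 1.0000 × 0.01903416 = 0.019034
Relative intensity = 0.019034 / 0.430368 × 100 = 4.4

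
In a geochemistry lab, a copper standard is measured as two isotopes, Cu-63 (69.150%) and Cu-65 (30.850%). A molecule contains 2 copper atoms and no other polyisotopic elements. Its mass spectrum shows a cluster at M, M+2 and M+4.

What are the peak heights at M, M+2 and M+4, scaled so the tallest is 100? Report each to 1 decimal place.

Each Cu atom is independently Cu-63 (p = 0.69150) or Cu-65 (q = 0.30850); the cluster is the binomial expansion (p + q)^2.
P(M) = 0.69150^2 = 0.478172
P(M+2) = 2 × 0.69150^1 × 0.30850^1 = 0.426656
P(M+4) = 0.30850^2 = 0.095172
The M peak is largest (0.478172); scaling to 100 gives 100.0 : 89.2 : 19.9.

100.0 : 89.2 : 19.9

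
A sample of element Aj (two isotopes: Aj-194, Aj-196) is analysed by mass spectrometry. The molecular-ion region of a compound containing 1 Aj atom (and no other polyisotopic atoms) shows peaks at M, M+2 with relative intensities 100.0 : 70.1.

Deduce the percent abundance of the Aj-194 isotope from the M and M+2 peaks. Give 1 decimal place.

Write p for the Aj-194 fraction. I(M+2)/I(M) = [C(1,1)·p^0·(1−p)] / p^1 = 1·(1−p)/p = 70.1/100.0 = 0.7010
(1−p)/p = 0.7010/1 = 0.7010  ⇒  p = 1/(1 + 0.7010) = 0.5879
Aj-194: 58.8%, Aj-196: 41.2%.

58.8%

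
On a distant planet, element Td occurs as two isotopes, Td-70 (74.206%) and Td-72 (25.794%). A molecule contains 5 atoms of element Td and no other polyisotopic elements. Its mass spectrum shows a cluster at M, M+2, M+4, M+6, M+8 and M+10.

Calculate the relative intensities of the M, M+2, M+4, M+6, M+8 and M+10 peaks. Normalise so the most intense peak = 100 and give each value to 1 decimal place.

Expanding (0.74206 + 0.25794)^5:
P(M) = 0.74206^5 = 0.225007
P(M+2) = 5 × 0.74206^4 × 0.25794^1 = 0.391061
P(M+4) = 10 × 0.74206^3 × 0.25794^2 = 0.271866
P(M+6) = 10 × 0.74206^2 × 0.25794^3 = 0.094501
P(M+8) = 5 × 0.74206^1 × 0.25794^4 = 0.016424
P(M+10) = 0.25794^5 = 0.001142
The M+2 peak is largest (0.391061); scaling to 100 gives 57.5 : 100.0 : 69.5 : 24.2 : 4.2 : 0.3.

57.5 : 100.0 : 69.5 : 24.2 : 4.2 : 0.3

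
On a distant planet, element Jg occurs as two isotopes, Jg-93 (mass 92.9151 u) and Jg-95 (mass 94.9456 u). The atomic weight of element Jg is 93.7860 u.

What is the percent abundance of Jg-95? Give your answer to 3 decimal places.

42.891%

Writing the weighted mean with unknown fraction x of Jg-93:
92.9151·x + 94.9456·(1 − x) = 93.7860
(92.9151 − 94.9456)·x = 93.7860 − 94.9456
x = -1.1596 / -2.0305 = 0.57109 → 57.109% Jg-93, 42.891% Jg-95.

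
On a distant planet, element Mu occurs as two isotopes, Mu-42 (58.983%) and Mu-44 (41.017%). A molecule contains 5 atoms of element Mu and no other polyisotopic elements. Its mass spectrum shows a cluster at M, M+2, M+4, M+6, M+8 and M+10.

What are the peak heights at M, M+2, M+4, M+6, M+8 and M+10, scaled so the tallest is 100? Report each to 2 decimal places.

20.68 : 71.90 : 100.00 : 69.54 : 24.18 : 3.36

The 5 Mu atoms are independent, so intensities follow the terms of (0.58983 + 0.41017)^5.
P(M) = 0.58983^5 = 0.071389
P(M+2) = 5 × 0.58983^4 × 0.41017^1 = 0.248223
P(M+4) = 10 × 0.58983^3 × 0.41017^2 = 0.345230
P(M+6) = 10 × 0.58983^2 × 0.41017^3 = 0.240074
P(M+8) = 5 × 0.58983^1 × 0.41017^4 = 0.083474
P(M+10) = 0.41017^5 = 0.011610
The M+4 peak is largest (0.345230); scaling to 100 gives 20.68 : 71.90 : 100.00 : 69.54 : 24.18 : 3.36.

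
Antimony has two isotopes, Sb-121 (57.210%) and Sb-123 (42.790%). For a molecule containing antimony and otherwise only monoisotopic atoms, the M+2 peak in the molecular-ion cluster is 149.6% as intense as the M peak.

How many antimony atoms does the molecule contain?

2

For n independent Sb atoms, I(M+2)/I(M) = n · (abundance Sb-123) / (abundance Sb-121) = n · 0.42790/0.57210.
n = 1.496 × 0.57210/0.42790 = 2.00 ≈ 2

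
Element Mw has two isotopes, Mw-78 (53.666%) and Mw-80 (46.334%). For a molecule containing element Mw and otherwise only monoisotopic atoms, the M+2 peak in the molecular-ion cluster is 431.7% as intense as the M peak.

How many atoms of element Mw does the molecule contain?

For n independent Mw atoms, I(M+2)/I(M) = n · (abundance Mw-80) / (abundance Mw-78) = n · 0.46334/0.53666.
n = 4.317 × 0.53666/0.46334 = 5.00 ≈ 5

5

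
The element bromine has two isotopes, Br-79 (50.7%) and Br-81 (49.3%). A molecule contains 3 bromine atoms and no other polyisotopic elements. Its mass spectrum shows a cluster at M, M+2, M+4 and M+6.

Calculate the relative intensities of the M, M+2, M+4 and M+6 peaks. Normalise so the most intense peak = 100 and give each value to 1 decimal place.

34.3 : 100.0 : 97.2 : 31.5

Expanding (0.507 + 0.493)^3:
P(M) = 0.507^3 = 0.130324
P(M+2) = 3 × 0.507^2 × 0.493^1 = 0.380175
P(M+4) = 3 × 0.507^1 × 0.493^2 = 0.369678
P(M+6) = 0.493^3 = 0.119823
The M+2 peak is largest (0.380175); scaling to 100 gives 34.3 : 100.0 : 97.2 : 31.5.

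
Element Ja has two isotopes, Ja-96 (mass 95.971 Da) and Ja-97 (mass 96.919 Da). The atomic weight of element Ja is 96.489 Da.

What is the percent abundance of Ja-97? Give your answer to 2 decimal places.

54.64%

With x = fraction of Ja-96 (so Ja-97 is 1 − x):
95.971·x + 96.919·(1 − x) = 96.489
(95.971 − 96.919)·x = 96.489 − 96.919
x = -0.430 / -0.948 = 0.45359 → 45.36% Ja-96, 54.64% Ja-97.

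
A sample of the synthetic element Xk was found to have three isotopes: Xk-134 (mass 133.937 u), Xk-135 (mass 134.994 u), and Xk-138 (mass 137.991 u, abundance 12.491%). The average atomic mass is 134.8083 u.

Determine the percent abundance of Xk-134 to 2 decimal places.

Let x and y be the fractions of Xk-134 and Xk-135. Then x + y = 1 − 0.12491 = 0.87509 and 133.937x + 134.994y = 134.8083 − 0.12491×137.991 = 117.57184419.
Substituting: 133.937x + 134.994(0.87509 − x) = 117.57184419
(133.937 − 134.994)x = -0.56005527  ⇒  x = 0.52985, y = 0.34524
Xk-134: 52.99%, Xk-135: 34.52%.

52.99%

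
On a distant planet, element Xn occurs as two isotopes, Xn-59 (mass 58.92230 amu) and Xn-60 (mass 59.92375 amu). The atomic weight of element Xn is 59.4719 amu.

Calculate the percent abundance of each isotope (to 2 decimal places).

Writing the weighted mean with unknown fraction x of Xn-59:
58.92230·x + 59.92375·(1 − x) = 59.4719
(58.92230 − 59.92375)·x = 59.4719 − 59.92375
x = -0.45185 / -1.00145 = 0.45120 → 45.12% Xn-59, 54.88% Xn-60.

Xn-59: 45.12%, Xn-60: 54.88%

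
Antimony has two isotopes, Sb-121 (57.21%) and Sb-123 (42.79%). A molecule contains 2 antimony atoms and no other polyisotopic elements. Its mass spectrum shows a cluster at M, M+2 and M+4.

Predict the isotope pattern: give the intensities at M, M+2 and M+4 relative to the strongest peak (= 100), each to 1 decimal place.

66.8 : 100.0 : 37.4

The 2 Sb atoms are independent, so intensities follow the terms of (0.5721 + 0.4279)^2.
P(M) = 0.5721^2 = 0.327298
P(M+2) = 2 × 0.5721^1 × 0.4279^1 = 0.489603
P(M+4) = 0.4279^2 = 0.183098
The M+2 peak is largest (0.489603); scaling to 100 gives 66.8 : 100.0 : 37.4.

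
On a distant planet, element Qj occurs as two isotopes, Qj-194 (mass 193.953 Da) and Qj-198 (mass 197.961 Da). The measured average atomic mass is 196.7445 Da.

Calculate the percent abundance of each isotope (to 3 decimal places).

With x = fraction of Qj-194 (so Qj-198 is 1 − x):
193.953·x + 197.961·(1 − x) = 196.7445
(193.953 − 197.961)·x = 196.7445 − 197.961
x = -1.2165 / -4.008 = 0.30352 → 30.352% Qj-194, 69.648% Qj-198.

Qj-194: 30.352%, Qj-198: 69.648%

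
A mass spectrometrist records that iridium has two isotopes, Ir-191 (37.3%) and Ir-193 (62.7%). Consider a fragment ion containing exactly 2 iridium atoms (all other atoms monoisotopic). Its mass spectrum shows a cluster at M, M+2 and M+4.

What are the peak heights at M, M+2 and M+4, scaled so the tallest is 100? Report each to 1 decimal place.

29.7 : 100.0 : 84.0

Each Ir atom is independently Ir-191 (p = 0.373) or Ir-193 (q = 0.627); the cluster is the binomial expansion (p + q)^2.
P(M) = 0.373^2 = 0.139129
P(M+2) = 2 × 0.373^1 × 0.627^1 = 0.467742
P(M+4) = 0.627^2 = 0.393129
The M+2 peak is largest (0.467742); scaling to 100 gives 29.7 : 100.0 : 84.0.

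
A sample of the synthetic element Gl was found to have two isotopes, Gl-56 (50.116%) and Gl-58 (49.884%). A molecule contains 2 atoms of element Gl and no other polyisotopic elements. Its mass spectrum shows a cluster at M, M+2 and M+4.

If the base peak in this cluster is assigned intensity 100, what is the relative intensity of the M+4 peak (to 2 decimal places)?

Binomial terms of (0.50116 + 0.49884)^2: M 0.2512, M+2 0.5000, M+4 0.2488 → M+2 is the base peak.
P(M+2) = C(2,1) × 0.50116^1 × 0.49884^1 = 2 × 0.50116 × 0.49884 = 0.499997 (base)
P(M+4) = C(2,2) × 0.50116^0 × 0.49884^2 = 1 × 1.0000 × 0.24884135 = 0.248841
Relative intensity = 0.248841 / 0.499997 × 100 = 49.77

49.77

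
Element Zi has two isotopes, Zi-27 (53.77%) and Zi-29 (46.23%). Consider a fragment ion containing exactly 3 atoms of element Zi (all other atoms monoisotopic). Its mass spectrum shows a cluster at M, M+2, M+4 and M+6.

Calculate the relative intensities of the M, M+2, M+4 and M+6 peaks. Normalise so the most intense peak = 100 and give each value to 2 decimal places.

Each Zi atom is independently Zi-27 (p = 0.5377) or Zi-29 (q = 0.4623); the cluster is the binomial expansion (p + q)^3.
P(M) = 0.5377^3 = 0.155461
P(M+2) = 3 × 0.5377^2 × 0.4623^1 = 0.400982
P(M+4) = 3 × 0.5377^1 × 0.4623^2 = 0.344754
P(M+6) = 0.4623^3 = 0.098803
The M+2 peak is largest (0.400982); scaling to 100 gives 38.77 : 100.00 : 85.98 : 24.64.

38.77 : 100.00 : 85.98 : 24.64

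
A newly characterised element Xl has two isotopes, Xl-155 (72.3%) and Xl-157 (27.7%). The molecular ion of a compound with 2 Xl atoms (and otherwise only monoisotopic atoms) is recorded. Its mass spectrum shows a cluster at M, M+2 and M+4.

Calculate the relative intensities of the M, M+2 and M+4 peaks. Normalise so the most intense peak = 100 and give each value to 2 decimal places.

100.00 : 76.63 : 14.68

Each Xl atom is independently Xl-155 (p = 0.723) or Xl-157 (q = 0.277); the cluster is the binomial expansion (p + q)^2.
P(M) = 0.723^2 = 0.522729
P(M+2) = 2 × 0.723^1 × 0.277^1 = 0.400542
P(M+4) = 0.277^2 = 0.076729
The M peak is largest (0.522729); scaling to 100 gives 100.00 : 76.63 : 14.68.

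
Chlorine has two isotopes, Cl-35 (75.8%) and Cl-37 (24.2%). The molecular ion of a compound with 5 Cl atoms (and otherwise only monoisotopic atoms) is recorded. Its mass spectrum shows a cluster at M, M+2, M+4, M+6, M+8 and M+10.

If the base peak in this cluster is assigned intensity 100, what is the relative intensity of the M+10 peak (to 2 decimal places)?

Binomial terms of (0.758 + 0.242)^5: M 0.2502, M+2 0.3994, M+4 0.2551, M+6 0.0814, M+8 0.0130, M+10 0.0008 → M+2 is the base peak.
P(M+2) = C(5,1) × 0.758^4 × 0.242^1 = 5 × 0.33012379 × 0.2420 = 0.399450 (base)
P(M+10) = C(5,5) × 0.758^0 × 0.242^5 = 1 × 1.0000 × 0.00083 = 0.000830
Relative intensity = 0.000830 / 0.399450 × 100 = 0.21

0.21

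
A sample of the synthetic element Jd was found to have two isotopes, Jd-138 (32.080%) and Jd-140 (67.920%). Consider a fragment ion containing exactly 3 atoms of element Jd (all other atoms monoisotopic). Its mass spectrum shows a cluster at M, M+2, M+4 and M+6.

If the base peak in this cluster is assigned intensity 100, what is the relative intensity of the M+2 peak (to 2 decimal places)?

47.23

Binomial terms of (0.32080 + 0.67920)^3: M 0.0330, M+2 0.2097, M+4 0.4440, M+6 0.3133 → M+4 is the base peak.
P(M+4) = C(3,2) × 0.32080^1 × 0.67920^2 = 3 × 0.3208 × 0.46131264 = 0.443967 (base)
P(M+2) = C(3,1) × 0.32080^2 × 0.67920^1 = 3 × 0.10291264 × 0.6792 = 0.209695
Relative intensity = 0.209695 / 0.443967 × 100 = 47.23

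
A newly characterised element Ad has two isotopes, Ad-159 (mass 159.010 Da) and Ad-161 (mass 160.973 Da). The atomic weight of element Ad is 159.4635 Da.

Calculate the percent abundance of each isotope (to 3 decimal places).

Writing the weighted mean with unknown fraction x of Ad-159:
159.010·x + 160.973·(1 − x) = 159.4635
(159.010 − 160.973)·x = 159.4635 − 160.973
x = -1.5095 / -1.963 = 0.76898 → 76.898% Ad-159, 23.102% Ad-161.

Ad-159: 76.898%, Ad-161: 23.102%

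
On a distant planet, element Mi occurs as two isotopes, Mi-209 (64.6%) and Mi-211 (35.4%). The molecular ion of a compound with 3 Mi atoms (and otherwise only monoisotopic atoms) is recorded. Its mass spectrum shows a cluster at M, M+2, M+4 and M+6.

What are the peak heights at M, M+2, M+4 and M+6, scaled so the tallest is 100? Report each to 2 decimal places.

Expanding (0.646 + 0.354)^3:
P(M) = 0.646^3 = 0.269586
P(M+2) = 3 × 0.646^2 × 0.354^1 = 0.443190
P(M+4) = 3 × 0.646^1 × 0.354^2 = 0.242862
P(M+6) = 0.354^3 = 0.044362
The M+2 peak is largest (0.443190); scaling to 100 gives 60.83 : 100.00 : 54.80 : 10.01.

60.83 : 100.00 : 54.80 : 10.01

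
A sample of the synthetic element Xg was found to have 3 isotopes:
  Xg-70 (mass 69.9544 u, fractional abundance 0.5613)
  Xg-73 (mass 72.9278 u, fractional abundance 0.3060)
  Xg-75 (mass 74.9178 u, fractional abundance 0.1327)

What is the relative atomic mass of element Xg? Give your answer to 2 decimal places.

Ar = Σ fᵢ·mᵢ = 0.5613 × 69.9544 + 0.3060 × 72.9278 + 0.1327 × 74.9178
= 39.26540 + 22.31591 + 9.94159 = 71.52290 u

71.52 u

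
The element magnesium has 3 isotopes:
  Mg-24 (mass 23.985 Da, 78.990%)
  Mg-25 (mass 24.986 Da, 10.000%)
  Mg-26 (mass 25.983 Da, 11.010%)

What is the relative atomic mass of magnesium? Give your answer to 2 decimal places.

24.31 Da

Weight each isotope mass by its fractional abundance: 0.78990 × 23.985 + 0.10000 × 24.986 + 0.11010 × 25.983
= 18.9458 + 2.4986 + 2.8607 = 24.3051 Da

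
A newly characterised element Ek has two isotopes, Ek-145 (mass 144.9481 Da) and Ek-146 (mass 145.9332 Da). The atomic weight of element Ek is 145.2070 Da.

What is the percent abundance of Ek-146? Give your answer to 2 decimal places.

Writing the weighted mean with unknown fraction x of Ek-145:
144.9481·x + 145.9332·(1 − x) = 145.2070
(144.9481 − 145.9332)·x = 145.2070 − 145.9332
x = -0.7262 / -0.9851 = 0.73718 → 73.72% Ek-145, 26.28% Ek-146.

26.28%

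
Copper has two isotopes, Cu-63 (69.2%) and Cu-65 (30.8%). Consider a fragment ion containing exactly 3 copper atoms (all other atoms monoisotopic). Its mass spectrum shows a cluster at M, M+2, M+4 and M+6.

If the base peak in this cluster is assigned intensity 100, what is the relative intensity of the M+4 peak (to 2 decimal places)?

Binomial terms of (0.692 + 0.308)^3: M 0.3314, M+2 0.4425, M+4 0.1969, M+6 0.0292 → M+2 is the base peak.
P(M+2) = C(3,1) × 0.692^2 × 0.308^1 = 3 × 0.478864 × 0.3080 = 0.442470 (base)
P(M+4) = C(3,2) × 0.692^1 × 0.308^2 = 3 × 0.6920 × 0.094864 = 0.196938
Relative intensity = 0.196938 / 0.442470 × 100 = 44.51

44.51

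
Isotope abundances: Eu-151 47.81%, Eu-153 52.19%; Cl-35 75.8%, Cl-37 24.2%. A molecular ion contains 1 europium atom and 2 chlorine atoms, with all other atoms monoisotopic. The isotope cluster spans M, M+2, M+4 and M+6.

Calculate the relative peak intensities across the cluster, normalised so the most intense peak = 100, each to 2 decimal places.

Europium pattern (n=1): 0.4781 : 0.5219
Chlorine pattern (n=2): 0.574564 : 0.366872 : 0.058564
Convolve the two distributions (both contribute in 2-u steps):
  M: 0.4781×0.574564 = 0.274699
  M+2: 0.4781×0.366872 + 0.5219×0.574564 = 0.475266
  M+4: 0.4781×0.058564 + 0.5219×0.366872 = 0.219470
  M+6: 0.5219×0.058564 = 0.030565
Scale to base peak (0.475266) = 100: 57.80 : 100.00 : 46.18 : 6.43

57.80 : 100.00 : 46.18 : 6.43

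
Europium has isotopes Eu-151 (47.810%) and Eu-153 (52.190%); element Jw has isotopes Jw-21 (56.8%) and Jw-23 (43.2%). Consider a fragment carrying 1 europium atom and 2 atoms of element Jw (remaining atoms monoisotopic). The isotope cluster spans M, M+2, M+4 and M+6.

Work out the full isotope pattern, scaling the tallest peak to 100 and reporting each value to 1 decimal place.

38.3 : 100.0 : 85.7 : 24.2

Europium pattern (n=1): 0.4781 : 0.5219
Element Jw pattern (n=2): 0.322624 : 0.490752 : 0.186624
Convolve the two distributions (both contribute in 2-u steps):
  M: 0.4781×0.322624 = 0.154247
  M+2: 0.4781×0.490752 + 0.5219×0.322624 = 0.403006
  M+4: 0.4781×0.186624 + 0.5219×0.490752 = 0.345348
  M+6: 0.5219×0.186624 = 0.097399
Scale to base peak (0.403006) = 100: 38.3 : 100.0 : 85.7 : 24.2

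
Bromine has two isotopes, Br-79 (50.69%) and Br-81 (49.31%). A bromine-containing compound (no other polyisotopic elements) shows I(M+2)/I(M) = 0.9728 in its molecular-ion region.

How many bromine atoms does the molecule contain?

1

For n independent Br atoms, I(M+2)/I(M) = n · (abundance Br-81) / (abundance Br-79) = n · 0.4931/0.5069.
n = 0.9728 × 0.5069/0.4931 = 1.00 ≈ 1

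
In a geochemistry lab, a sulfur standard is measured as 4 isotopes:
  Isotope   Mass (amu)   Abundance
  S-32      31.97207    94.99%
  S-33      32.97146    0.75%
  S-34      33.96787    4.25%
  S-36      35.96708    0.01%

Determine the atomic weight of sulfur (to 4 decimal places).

The abundance-weighted mean is 0.9499 × 31.97207 + 0.0075 × 32.97146 + 0.0425 × 33.96787 + 0.0001 × 35.96708
= 30.370269 + 0.247286 + 1.443634 + 0.003597 = 32.064786 amu

32.0648 amu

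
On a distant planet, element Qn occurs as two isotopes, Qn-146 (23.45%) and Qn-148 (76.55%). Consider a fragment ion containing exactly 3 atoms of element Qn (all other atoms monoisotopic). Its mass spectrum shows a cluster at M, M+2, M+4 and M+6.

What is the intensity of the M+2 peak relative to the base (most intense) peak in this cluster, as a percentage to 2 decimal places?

(0.2345 + 0.7655)^3 gives M 0.0129, M+2 0.1263, M+4 0.4122, M+6 0.4486; the largest is M+6.
P(M+6) = C(3,3) × 0.2345^0 × 0.7655^3 = 1 × 1.0000 × 0.44857554 = 0.448576 (base)
P(M+2) = C(3,1) × 0.2345^2 × 0.7655^1 = 3 × 0.05499025 × 0.7655 = 0.126285
Relative intensity = 0.126285 / 0.448576 × 100 = 28.15

28.15%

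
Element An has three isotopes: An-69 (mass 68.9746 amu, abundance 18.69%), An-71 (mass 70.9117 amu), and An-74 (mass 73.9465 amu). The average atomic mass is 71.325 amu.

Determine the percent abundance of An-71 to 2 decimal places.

The remaining 81.31% is split between An-71 (fraction x) and An-74 (fraction 0.8131 − x).
Substituting: 70.9117x + 73.9465(0.8131 − x) = 58.43364726
(70.9117 − 73.9465)x = -1.69225189  ⇒  x = 0.55762, y = 0.25548
An-71: 55.76%, An-74: 25.55%.

55.76%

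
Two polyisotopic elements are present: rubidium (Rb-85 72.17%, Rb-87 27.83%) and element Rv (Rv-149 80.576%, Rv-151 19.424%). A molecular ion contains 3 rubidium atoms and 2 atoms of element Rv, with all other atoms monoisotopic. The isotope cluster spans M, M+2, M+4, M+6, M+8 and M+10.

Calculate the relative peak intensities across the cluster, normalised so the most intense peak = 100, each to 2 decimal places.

61.01 : 100.00 : 64.79 : 20.72 : 3.27 : 0.20

Rubidium pattern (n=3): 0.37589809 : 0.43485841 : 0.16768892 : 0.02155458
Element Rv pattern (n=2): 0.64924918 : 0.31302164 : 0.03772918
Convolve the two distributions (both contribute in 2-u steps):
  M: 0.37589809×0.64924918 = 0.244052
  M+2: 0.37589809×0.31302164 + 0.43485841×0.64924918 = 0.399996
  M+4: 0.37589809×0.03772918 + 0.43485841×0.31302164 + 0.16768892×0.64924918 = 0.259174
  M+6: 0.43485841×0.03772918 + 0.16768892×0.31302164 + 0.02155458×0.64924918 = 0.082891
  M+8: 0.16768892×0.03772918 + 0.02155458×0.31302164 = 0.013074
  M+10: 0.02155458×0.03772918 = 0.000813
Scale to base peak (0.399996) = 100: 61.01 : 100.00 : 64.79 : 20.72 : 3.27 : 0.20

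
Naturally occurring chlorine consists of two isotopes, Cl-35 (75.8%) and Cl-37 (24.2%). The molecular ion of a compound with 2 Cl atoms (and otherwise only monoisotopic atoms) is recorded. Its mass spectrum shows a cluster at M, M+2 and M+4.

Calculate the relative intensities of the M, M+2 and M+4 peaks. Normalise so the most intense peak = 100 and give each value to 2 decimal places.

100.00 : 63.85 : 10.19

Each Cl atom is independently Cl-35 (p = 0.758) or Cl-37 (q = 0.242); the cluster is the binomial expansion (p + q)^2.
P(M) = 0.758^2 = 0.574564
P(M+2) = 2 × 0.758^1 × 0.242^1 = 0.366872
P(M+4) = 0.242^2 = 0.058564
The M peak is largest (0.574564); scaling to 100 gives 100.00 : 63.85 : 10.19.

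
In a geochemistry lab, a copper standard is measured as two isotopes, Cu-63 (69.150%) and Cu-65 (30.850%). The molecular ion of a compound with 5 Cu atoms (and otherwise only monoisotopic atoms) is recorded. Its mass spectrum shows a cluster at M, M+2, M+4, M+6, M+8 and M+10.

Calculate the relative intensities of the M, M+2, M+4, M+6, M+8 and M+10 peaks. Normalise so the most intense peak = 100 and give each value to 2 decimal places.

44.83 : 100.00 : 89.23 : 39.81 : 8.88 : 0.79

Expanding (0.69150 + 0.30850)^5:
P(M) = 0.69150^5 = 0.158111
P(M+2) = 5 × 0.69150^4 × 0.30850^1 = 0.352691
P(M+4) = 10 × 0.69150^3 × 0.30850^2 = 0.314693
P(M+6) = 10 × 0.69150^2 × 0.30850^3 = 0.140394
P(M+8) = 5 × 0.69150^1 × 0.30850^4 = 0.031317
P(M+10) = 0.30850^5 = 0.002794
The M+2 peak is largest (0.352691); scaling to 100 gives 44.83 : 100.00 : 89.23 : 39.81 : 8.88 : 0.79.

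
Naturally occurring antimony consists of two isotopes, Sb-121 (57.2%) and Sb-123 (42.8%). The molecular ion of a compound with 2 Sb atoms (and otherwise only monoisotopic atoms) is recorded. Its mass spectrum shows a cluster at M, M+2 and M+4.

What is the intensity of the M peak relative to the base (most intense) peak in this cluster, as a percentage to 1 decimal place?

66.8%

(0.572 + 0.428)^2 gives M 0.3272, M+2 0.4896, M+4 0.1832; the largest is M+2.
P(M+2) = C(2,1) × 0.572^1 × 0.428^1 = 2 × 0.5720 × 0.4280 = 0.489632 (base)
P(M) = C(2,0) × 0.572^2 × 0.428^0 = 1 × 0.327184 × 1.0000 = 0.327184
Relative intensity = 0.327184 / 0.489632 × 100 = 66.8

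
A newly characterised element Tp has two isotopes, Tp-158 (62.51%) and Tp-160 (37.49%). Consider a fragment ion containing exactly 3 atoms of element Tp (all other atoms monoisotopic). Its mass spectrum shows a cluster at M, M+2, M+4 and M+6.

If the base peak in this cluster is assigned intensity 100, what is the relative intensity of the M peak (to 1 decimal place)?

Binomial terms of (0.6251 + 0.3749)^3: M 0.2443, M+2 0.4395, M+4 0.2636, M+6 0.0527 → M+2 is the base peak.
P(M+2) = C(3,1) × 0.6251^2 × 0.3749^1 = 3 × 0.39075001 × 0.3749 = 0.439477 (base)
P(M) = C(3,0) × 0.6251^3 × 0.3749^0 = 1 × 0.24425783 × 1.0000 = 0.244258
Relative intensity = 0.244258 / 0.439477 × 100 = 55.6

55.6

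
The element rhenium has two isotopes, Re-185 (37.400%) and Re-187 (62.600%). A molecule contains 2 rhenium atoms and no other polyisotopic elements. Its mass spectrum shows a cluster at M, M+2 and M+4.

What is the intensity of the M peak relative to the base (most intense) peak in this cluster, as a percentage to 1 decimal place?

(0.37400 + 0.62600)^2 gives M 0.1399, M+2 0.4682, M+4 0.3919; the largest is M+2.
P(M+2) = C(2,1) × 0.37400^1 × 0.62600^1 = 2 × 0.3740 × 0.6260 = 0.468248 (base)
P(M) = C(2,0) × 0.37400^2 × 0.62600^0 = 1 × 0.139876 × 1.0000 = 0.139876
Relative intensity = 0.139876 / 0.468248 × 100 = 29.9

29.9%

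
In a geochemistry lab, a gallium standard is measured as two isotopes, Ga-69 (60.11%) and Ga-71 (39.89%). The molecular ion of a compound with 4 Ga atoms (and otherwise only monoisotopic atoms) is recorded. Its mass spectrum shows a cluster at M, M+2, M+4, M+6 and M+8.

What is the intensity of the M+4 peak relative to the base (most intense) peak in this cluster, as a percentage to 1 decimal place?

99.5%

Term probabilities: M 0.1306, M+2 0.3465, M+4 0.3450, M+6 0.1526, M+8 0.0253. Base peak = M+2.
P(M+2) = C(4,1) × 0.6011^3 × 0.3989^1 = 4 × 0.21719018 × 0.3989 = 0.346549 (base)
P(M+4) = C(4,2) × 0.6011^2 × 0.3989^2 = 6 × 0.36132121 × 0.15912121 = 0.344963
Relative intensity = 0.344963 / 0.346549 × 100 = 99.5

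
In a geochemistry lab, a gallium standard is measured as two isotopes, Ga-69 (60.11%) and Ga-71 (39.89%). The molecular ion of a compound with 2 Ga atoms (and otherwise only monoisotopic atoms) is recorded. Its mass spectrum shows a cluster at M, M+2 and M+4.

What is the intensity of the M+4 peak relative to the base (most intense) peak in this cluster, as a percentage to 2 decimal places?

33.18%

Term probabilities: M 0.3613, M+2 0.4796, M+4 0.1591. Base peak = M+2.
P(M+2) = C(2,1) × 0.6011^1 × 0.3989^1 = 2 × 0.6011 × 0.3989 = 0.479558 (base)
P(M+4) = C(2,2) × 0.6011^0 × 0.3989^2 = 1 × 1.0000 × 0.15912121 = 0.159121
Relative intensity = 0.159121 / 0.479558 × 100 = 33.18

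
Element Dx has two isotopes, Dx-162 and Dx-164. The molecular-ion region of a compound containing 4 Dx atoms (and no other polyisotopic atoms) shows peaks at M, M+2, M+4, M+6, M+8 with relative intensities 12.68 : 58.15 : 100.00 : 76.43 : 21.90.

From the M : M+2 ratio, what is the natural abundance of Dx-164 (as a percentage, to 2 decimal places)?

Write p for the Dx-162 fraction. I(M+2)/I(M) = [C(4,1)·p^3·(1−p)] / p^4 = 4·(1−p)/p = 58.15/12.68 = 4.5860
(1−p)/p = 4.5860/4 = 1.1465  ⇒  p = 1/(1 + 1.1465) = 0.4659
Dx-162: 46.59%, Dx-164: 53.41%.

53.41%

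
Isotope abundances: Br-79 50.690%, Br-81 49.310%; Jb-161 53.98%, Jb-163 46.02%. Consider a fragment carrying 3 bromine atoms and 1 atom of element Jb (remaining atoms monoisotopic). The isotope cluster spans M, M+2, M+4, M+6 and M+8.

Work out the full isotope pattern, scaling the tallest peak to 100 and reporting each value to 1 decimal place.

18.8 : 70.8 : 100.0 : 62.7 : 14.7

Bromine pattern (n=3): 0.13024674 : 0.3801026 : 0.36975457 : 0.11989609
Element Jb pattern (n=1): 0.5398 : 0.4602
Convolve the two distributions (both contribute in 2-u steps):
  M: 0.13024674×0.5398 = 0.070307
  M+2: 0.13024674×0.4602 + 0.3801026×0.5398 = 0.265119
  M+4: 0.3801026×0.4602 + 0.36975457×0.5398 = 0.374517
  M+6: 0.36975457×0.4602 + 0.11989609×0.5398 = 0.234881
  M+8: 0.11989609×0.4602 = 0.055176
Scale to base peak (0.374517) = 100: 18.8 : 70.8 : 100.0 : 62.7 : 14.7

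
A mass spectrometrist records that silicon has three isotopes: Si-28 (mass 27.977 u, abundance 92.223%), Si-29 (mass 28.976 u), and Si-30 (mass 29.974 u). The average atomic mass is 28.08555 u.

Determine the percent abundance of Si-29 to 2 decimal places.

The remaining 7.777% is split between Si-29 (fraction x) and Si-30 (fraction 0.07777 − x).
Substituting: 28.976x + 29.974(0.07777 − x) = 2.28432129
(28.976 − 29.974)x = -0.04675669  ⇒  x = 0.04685, y = 0.03092
Si-29: 4.69%, Si-30: 3.09%.

4.69%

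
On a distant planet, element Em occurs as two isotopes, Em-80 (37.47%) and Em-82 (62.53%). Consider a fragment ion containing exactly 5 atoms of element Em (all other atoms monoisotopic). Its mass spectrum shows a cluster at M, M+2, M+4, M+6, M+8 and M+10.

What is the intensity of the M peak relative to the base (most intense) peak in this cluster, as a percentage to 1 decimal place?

(0.3747 + 0.6253)^5 gives M 0.0074, M+2 0.0616, M+4 0.2057, M+6 0.3433, M+8 0.2864, M+10 0.0956; the largest is M+6.
P(M+6) = C(5,3) × 0.3747^2 × 0.6253^3 = 10 × 0.14040009 × 0.24449236 = 0.343267 (base)
P(M) = C(5,0) × 0.3747^5 × 0.6253^0 = 1 × 0.00738616 × 1.0000 = 0.007386
Relative intensity = 0.007386 / 0.343267 × 100 = 2.2

2.2%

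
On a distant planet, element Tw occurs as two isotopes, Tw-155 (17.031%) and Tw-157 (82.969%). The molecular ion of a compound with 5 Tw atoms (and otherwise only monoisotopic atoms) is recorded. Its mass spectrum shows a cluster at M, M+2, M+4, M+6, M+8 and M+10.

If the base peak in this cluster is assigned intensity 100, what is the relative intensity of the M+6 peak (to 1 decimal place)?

Term probabilities: M 0.0001, M+2 0.0035, M+4 0.0340, M+6 0.1657, M+8 0.4035, M+10 0.3932. Base peak = M+8.
P(M+8) = C(5,4) × 0.17031^1 × 0.82969^4 = 5 × 0.17031 × 0.47387459 = 0.403528 (base)
P(M+6) = C(5,3) × 0.17031^2 × 0.82969^3 = 10 × 0.0290055 × 0.57114656 = 0.165664
Relative intensity = 0.165664 / 0.403528 × 100 = 41.1

41.1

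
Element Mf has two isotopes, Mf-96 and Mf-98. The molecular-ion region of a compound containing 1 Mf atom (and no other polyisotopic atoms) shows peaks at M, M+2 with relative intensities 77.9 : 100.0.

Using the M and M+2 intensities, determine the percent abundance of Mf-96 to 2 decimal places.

43.79%

If p is the fraction of Mf that is Mf-96, then I(M+2)/I(M) = [C(1,1)·p^0·(1−p)] / p^1 = 1·(1−p)/p = 100.0/77.9 = 1.2837
(1−p)/p = 1.2837/1 = 1.2837  ⇒  p = 1/(1 + 1.2837) = 0.4379
Mf-96: 43.79%, Mf-98: 56.21%.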